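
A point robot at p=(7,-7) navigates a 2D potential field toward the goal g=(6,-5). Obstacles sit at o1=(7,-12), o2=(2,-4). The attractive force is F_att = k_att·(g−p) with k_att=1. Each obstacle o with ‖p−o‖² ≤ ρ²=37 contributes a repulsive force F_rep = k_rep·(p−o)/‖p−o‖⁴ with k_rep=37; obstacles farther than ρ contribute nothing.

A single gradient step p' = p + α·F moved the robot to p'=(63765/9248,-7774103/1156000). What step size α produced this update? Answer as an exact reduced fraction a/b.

α = 1/8

F_att = 1·(g−p) = 1·(-1,2) = (-1.0000,2.0000)
o1: d²=25 ≤ ρ²=37; F_rep = 37·(0,5)/25² = (0.0000,0.2960)
o2: d²=34 ≤ ρ²=37; F_rep = 37·(5,-3)/34² = (0.1600,-0.0960)
F = F_att + ΣF_rep = (-0.8400,2.2000)
Δp = p'−p = (-0.1050,0.2750); α = Δx/Fx = (-971/9248) / (-971/1156) = 1/8
check: Δy/Fy = (317897/1156000) / (317897/144500) = 1/8 ✓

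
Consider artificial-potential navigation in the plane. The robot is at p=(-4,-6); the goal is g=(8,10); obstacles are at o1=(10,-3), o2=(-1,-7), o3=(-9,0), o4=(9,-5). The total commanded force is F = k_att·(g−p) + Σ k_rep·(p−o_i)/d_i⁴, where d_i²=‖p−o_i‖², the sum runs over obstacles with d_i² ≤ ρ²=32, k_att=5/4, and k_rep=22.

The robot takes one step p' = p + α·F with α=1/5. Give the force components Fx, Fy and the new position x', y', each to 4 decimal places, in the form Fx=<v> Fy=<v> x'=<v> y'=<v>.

F_att = 5/4·(g−p) = 5/4·(12,16) = (15.0000,20.0000)
o1: d²=205 > ρ²=32 → inactive
o2: d²=10 ≤ ρ²=32; F_rep = 22·(-3,1)/10² = (-0.6600,0.2200)
o3: d²=61 > ρ²=32 → inactive
o4: d²=170 > ρ²=32 → inactive
F = F_att + ΣF_rep = (14.3400,20.2200)
p' = p + 1/5·F = (-1.1320,-1.9560)

Fx=14.3400 Fy=20.2200 x'=-1.1320 y'=-1.9560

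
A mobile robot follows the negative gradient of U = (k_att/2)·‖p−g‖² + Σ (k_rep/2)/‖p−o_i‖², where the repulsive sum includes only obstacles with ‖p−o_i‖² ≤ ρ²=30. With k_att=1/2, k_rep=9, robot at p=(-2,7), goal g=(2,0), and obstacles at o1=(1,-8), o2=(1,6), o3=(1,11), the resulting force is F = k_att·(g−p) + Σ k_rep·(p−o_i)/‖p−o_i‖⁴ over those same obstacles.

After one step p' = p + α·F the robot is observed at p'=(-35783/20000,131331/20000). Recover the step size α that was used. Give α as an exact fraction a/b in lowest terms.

α = 1/8

F_att = 1/2·(g−p) = 1/2·(4,-7) = (2.0000,-3.5000)
o1: d²=234 > ρ²=30 → inactive
o2: d²=10 ≤ ρ²=30; F_rep = 9·(-3,1)/10² = (-0.2700,0.0900)
o3: d²=25 ≤ ρ²=30; F_rep = 9·(-3,-4)/25² = (-0.0432,-0.0576)
F = F_att + ΣF_rep = (1.6868,-3.4676)
Δp = p'−p = (0.2109,-0.4335); α = Δx/Fx = (4217/20000) / (4217/2500) = 1/8
check: Δy/Fy = (-8669/20000) / (-8669/2500) = 1/8 ✓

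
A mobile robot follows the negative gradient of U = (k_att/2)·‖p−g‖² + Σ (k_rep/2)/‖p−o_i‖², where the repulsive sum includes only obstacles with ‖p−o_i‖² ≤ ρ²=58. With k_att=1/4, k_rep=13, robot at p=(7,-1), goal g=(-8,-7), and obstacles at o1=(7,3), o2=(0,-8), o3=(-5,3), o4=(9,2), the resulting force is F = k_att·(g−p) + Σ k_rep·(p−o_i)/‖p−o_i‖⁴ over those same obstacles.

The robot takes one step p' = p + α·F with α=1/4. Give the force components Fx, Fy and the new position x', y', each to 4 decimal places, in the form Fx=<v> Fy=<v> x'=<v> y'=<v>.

Fx=-3.9038 Fy=-1.9339 x'=6.0240 y'=-1.4835

F_att = 1/4·(g−p) = 1/4·(-15,-6) = (-3.7500,-1.5000)
o1: d²=16 ≤ ρ²=58; F_rep = 13·(0,-4)/16² = (0.0000,-0.2031)
o2: d²=98 > ρ²=58 → inactive
o3: d²=160 > ρ²=58 → inactive
o4: d²=13 ≤ ρ²=58; F_rep = 13·(-2,-3)/13² = (-0.1538,-0.2308)
F = F_att + ΣF_rep = (-3.9038,-1.9339)
p' = p + 1/4·F = (6.0240,-1.4835)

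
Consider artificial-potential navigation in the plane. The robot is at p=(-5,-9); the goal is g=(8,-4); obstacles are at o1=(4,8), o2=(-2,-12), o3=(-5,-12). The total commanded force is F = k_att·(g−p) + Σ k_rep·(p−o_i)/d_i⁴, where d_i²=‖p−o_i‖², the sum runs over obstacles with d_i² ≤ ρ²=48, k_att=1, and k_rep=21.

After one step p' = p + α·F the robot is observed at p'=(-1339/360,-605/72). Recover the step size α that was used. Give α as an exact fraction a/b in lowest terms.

α = 1/10

F_att = 1·(g−p) = 1·(13,5) = (13.0000,5.0000)
o1: d²=370 > ρ²=48 → inactive
o2: d²=18 ≤ ρ²=48; F_rep = 21·(-3,3)/18² = (-0.1944,0.1944)
o3: d²=9 ≤ ρ²=48; F_rep = 21·(0,3)/9² = (0.0000,0.7778)
F = F_att + ΣF_rep = (12.8056,5.9722)
Δp = p'−p = (1.2806,0.5972); α = Δx/Fx = (461/360) / (461/36) = 1/10
check: Δy/Fy = (43/72) / (215/36) = 1/10 ✓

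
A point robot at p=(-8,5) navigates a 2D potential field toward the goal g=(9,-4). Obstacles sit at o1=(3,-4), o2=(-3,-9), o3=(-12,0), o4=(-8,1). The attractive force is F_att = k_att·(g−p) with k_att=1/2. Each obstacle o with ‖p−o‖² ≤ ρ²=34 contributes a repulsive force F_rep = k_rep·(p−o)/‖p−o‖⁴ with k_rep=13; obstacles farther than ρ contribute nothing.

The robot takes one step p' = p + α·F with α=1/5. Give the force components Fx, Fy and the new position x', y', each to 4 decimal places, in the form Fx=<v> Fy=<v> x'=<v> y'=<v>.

Fx=8.5000 Fy=-4.2969 x'=-6.3000 y'=4.1406

F_att = 1/2·(g−p) = 1/2·(17,-9) = (8.5000,-4.5000)
o1: d²=202 > ρ²=34 → inactive
o2: d²=221 > ρ²=34 → inactive
o3: d²=41 > ρ²=34 → inactive
o4: d²=16 ≤ ρ²=34; F_rep = 13·(0,4)/16² = (0.0000,0.2031)
F = F_att + ΣF_rep = (8.5000,-4.2969)
p' = p + 1/5·F = (-6.3000,4.1406)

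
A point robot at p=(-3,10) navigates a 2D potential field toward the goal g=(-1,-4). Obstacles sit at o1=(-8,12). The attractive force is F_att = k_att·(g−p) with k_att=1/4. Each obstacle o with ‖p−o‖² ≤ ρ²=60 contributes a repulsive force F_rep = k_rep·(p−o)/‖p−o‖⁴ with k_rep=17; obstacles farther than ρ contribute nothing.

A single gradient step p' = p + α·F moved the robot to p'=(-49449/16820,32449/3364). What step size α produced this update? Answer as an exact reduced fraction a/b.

α = 1/10

F_att = 1/4·(g−p) = 1/4·(2,-14) = (0.5000,-3.5000)
o1: d²=29 ≤ ρ²=60; F_rep = 17·(5,-2)/29² = (0.1011,-0.0404)
F = F_att + ΣF_rep = (0.6011,-3.5404)
Δp = p'−p = (0.0601,-0.3540); α = Δx/Fx = (1011/16820) / (1011/1682) = 1/10
check: Δy/Fy = (-1191/3364) / (-5955/1682) = 1/10 ✓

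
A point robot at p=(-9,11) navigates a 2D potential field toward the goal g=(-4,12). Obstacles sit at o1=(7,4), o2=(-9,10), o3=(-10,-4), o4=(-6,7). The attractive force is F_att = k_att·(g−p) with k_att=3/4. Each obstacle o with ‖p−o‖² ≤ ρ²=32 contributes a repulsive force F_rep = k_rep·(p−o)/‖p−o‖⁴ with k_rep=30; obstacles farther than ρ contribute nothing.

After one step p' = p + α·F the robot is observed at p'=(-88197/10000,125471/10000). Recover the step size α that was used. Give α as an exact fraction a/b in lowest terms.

α = 1/20

F_att = 3/4·(g−p) = 3/4·(5,1) = (3.7500,0.7500)
o1: d²=305 > ρ²=32 → inactive
o2: d²=1 ≤ ρ²=32; F_rep = 30·(0,1)/1² = (0.0000,30.0000)
o3: d²=226 > ρ²=32 → inactive
o4: d²=25 ≤ ρ²=32; F_rep = 30·(-3,4)/25² = (-0.1440,0.1920)
F = F_att + ΣF_rep = (3.6060,30.9420)
Δp = p'−p = (0.1803,1.5471); α = Δx/Fx = (1803/10000) / (1803/500) = 1/20
check: Δy/Fy = (15471/10000) / (15471/500) = 1/20 ✓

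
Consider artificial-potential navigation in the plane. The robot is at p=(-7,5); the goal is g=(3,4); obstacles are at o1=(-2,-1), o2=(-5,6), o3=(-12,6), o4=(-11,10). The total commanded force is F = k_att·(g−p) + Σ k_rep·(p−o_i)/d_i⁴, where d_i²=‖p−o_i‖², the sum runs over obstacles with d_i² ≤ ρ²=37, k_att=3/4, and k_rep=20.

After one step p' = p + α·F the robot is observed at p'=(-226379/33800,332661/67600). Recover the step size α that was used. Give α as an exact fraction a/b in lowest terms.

α = 1/20

F_att = 3/4·(g−p) = 3/4·(10,-1) = (7.5000,-0.7500)
o1: d²=61 > ρ²=37 → inactive
o2: d²=5 ≤ ρ²=37; F_rep = 20·(-2,-1)/5² = (-1.6000,-0.8000)
o3: d²=26 ≤ ρ²=37; F_rep = 20·(5,-1)/26² = (0.1479,-0.0296)
o4: d²=41 > ρ²=37 → inactive
F = F_att + ΣF_rep = (6.0479,-1.5796)
Δp = p'−p = (0.3024,-0.0790); α = Δx/Fx = (10221/33800) / (10221/1690) = 1/20
check: Δy/Fy = (-5339/67600) / (-5339/3380) = 1/20 ✓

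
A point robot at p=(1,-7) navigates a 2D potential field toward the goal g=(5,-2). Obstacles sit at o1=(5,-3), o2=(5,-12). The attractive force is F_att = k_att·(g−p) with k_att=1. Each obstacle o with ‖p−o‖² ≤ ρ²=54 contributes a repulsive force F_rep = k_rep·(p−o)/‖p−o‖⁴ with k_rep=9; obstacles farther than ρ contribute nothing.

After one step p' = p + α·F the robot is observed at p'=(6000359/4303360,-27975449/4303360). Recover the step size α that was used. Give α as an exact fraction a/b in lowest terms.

F_att = 1·(g−p) = 1·(4,5) = (4.0000,5.0000)
o1: d²=32 ≤ ρ²=54; F_rep = 9·(-4,-4)/32² = (-0.0352,-0.0352)
o2: d²=41 ≤ ρ²=54; F_rep = 9·(-4,5)/41² = (-0.0214,0.0268)
F = F_att + ΣF_rep = (3.9434,4.9916)
Δp = p'−p = (0.3943,0.4992); α = Δx/Fx = (1696999/4303360) / (1696999/430336) = 1/10
check: Δy/Fy = (2148071/4303360) / (2148071/430336) = 1/10 ✓

α = 1/10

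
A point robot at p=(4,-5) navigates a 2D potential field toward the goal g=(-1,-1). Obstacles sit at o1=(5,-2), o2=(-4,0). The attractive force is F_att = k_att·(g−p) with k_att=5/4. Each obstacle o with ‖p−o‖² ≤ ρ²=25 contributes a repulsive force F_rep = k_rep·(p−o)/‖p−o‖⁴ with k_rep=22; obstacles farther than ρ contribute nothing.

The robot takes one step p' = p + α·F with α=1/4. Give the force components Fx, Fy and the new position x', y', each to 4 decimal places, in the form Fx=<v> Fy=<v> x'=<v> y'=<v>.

F_att = 5/4·(g−p) = 5/4·(-5,4) = (-6.2500,5.0000)
o1: d²=10 ≤ ρ²=25; F_rep = 22·(-1,-3)/10² = (-0.2200,-0.6600)
o2: d²=89 > ρ²=25 → inactive
F = F_att + ΣF_rep = (-6.4700,4.3400)
p' = p + 1/4·F = (2.3825,-3.9150)

Fx=-6.4700 Fy=4.3400 x'=2.3825 y'=-3.9150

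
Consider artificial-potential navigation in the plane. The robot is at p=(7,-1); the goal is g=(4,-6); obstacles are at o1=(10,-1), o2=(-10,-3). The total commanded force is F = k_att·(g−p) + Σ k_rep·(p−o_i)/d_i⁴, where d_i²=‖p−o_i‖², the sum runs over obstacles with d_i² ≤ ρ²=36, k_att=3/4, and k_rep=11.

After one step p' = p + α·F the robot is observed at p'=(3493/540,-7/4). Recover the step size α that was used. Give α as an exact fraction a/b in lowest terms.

F_att = 3/4·(g−p) = 3/4·(-3,-5) = (-2.2500,-3.7500)
o1: d²=9 ≤ ρ²=36; F_rep = 11·(-3,0)/9² = (-0.4074,0.0000)
o2: d²=293 > ρ²=36 → inactive
F = F_att + ΣF_rep = (-2.6574,-3.7500)
Δp = p'−p = (-0.5315,-0.7500); α = Δx/Fx = (-287/540) / (-287/108) = 1/5
check: Δy/Fy = (-3/4) / (-15/4) = 1/5 ✓

α = 1/5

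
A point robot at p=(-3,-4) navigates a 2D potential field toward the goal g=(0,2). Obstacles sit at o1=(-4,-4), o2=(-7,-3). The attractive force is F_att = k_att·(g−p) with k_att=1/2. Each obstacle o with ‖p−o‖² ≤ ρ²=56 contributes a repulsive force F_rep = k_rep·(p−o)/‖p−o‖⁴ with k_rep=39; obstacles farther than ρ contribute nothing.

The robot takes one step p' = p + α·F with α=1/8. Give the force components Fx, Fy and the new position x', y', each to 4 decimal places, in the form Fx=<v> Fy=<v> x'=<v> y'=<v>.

Fx=41.0398 Fy=2.8651 x'=2.1300 y'=-3.6419

F_att = 1/2·(g−p) = 1/2·(3,6) = (1.5000,3.0000)
o1: d²=1 ≤ ρ²=56; F_rep = 39·(1,0)/1² = (39.0000,0.0000)
o2: d²=17 ≤ ρ²=56; F_rep = 39·(4,-1)/17² = (0.5398,-0.1349)
F = F_att + ΣF_rep = (41.0398,2.8651)
p' = p + 1/8·F = (2.1300,-3.6419)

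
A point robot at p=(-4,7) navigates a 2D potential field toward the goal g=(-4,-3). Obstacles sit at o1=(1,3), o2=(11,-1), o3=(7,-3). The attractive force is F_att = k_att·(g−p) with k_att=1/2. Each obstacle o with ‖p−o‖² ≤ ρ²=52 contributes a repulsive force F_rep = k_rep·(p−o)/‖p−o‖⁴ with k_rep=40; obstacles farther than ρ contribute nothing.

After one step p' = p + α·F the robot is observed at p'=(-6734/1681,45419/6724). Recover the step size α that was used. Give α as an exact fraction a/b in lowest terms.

α = 1/20

F_att = 1/2·(g−p) = 1/2·(0,-10) = (0.0000,-5.0000)
o1: d²=41 ≤ ρ²=52; F_rep = 40·(-5,4)/41² = (-0.1190,0.0952)
o2: d²=289 > ρ²=52 → inactive
o3: d²=221 > ρ²=52 → inactive
F = F_att + ΣF_rep = (-0.1190,-4.9048)
Δp = p'−p = (-0.0059,-0.2452); α = Δx/Fx = (-10/1681) / (-200/1681) = 1/20
check: Δy/Fy = (-1649/6724) / (-8245/1681) = 1/20 ✓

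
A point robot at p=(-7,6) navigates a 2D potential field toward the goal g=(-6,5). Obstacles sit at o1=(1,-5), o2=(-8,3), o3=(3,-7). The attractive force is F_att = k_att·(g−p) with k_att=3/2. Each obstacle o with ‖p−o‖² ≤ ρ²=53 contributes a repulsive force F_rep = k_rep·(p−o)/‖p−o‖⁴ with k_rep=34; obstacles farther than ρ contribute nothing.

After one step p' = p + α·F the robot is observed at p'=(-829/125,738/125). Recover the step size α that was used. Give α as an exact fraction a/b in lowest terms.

α = 1/5

F_att = 3/2·(g−p) = 3/2·(1,-1) = (1.5000,-1.5000)
o1: d²=185 > ρ²=53 → inactive
o2: d²=10 ≤ ρ²=53; F_rep = 34·(1,3)/10² = (0.3400,1.0200)
o3: d²=269 > ρ²=53 → inactive
F = F_att + ΣF_rep = (1.8400,-0.4800)
Δp = p'−p = (0.3680,-0.0960); α = Δx/Fx = (46/125) / (46/25) = 1/5
check: Δy/Fy = (-12/125) / (-12/25) = 1/5 ✓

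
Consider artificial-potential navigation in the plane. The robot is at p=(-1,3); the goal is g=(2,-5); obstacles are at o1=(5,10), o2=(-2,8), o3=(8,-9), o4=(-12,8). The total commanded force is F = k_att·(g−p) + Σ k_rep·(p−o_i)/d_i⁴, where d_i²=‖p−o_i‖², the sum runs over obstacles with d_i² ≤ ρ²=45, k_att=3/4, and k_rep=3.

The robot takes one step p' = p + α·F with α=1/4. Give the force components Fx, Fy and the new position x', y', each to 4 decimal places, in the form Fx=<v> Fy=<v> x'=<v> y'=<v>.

F_att = 3/4·(g−p) = 3/4·(3,-8) = (2.2500,-6.0000)
o1: d²=85 > ρ²=45 → inactive
o2: d²=26 ≤ ρ²=45; F_rep = 3·(1,-5)/26² = (0.0044,-0.0222)
o3: d²=225 > ρ²=45 → inactive
o4: d²=146 > ρ²=45 → inactive
F = F_att + ΣF_rep = (2.2544,-6.0222)
p' = p + 1/4·F = (-0.4364,1.4945)

Fx=2.2544 Fy=-6.0222 x'=-0.4364 y'=1.4945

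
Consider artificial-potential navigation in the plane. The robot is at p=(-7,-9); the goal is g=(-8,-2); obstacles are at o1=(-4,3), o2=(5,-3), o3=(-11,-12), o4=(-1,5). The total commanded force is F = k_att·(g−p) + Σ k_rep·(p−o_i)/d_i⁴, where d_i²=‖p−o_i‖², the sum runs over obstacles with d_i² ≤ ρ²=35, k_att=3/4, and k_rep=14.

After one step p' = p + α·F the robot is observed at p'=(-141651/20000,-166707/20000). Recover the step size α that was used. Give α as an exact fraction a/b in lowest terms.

F_att = 3/4·(g−p) = 3/4·(-1,7) = (-0.7500,5.2500)
o1: d²=153 > ρ²=35 → inactive
o2: d²=180 > ρ²=35 → inactive
o3: d²=25 ≤ ρ²=35; F_rep = 14·(4,3)/25² = (0.0896,0.0672)
o4: d²=232 > ρ²=35 → inactive
F = F_att + ΣF_rep = (-0.6604,5.3172)
Δp = p'−p = (-0.0825,0.6646); α = Δx/Fx = (-1651/20000) / (-1651/2500) = 1/8
check: Δy/Fy = (13293/20000) / (13293/2500) = 1/8 ✓

α = 1/8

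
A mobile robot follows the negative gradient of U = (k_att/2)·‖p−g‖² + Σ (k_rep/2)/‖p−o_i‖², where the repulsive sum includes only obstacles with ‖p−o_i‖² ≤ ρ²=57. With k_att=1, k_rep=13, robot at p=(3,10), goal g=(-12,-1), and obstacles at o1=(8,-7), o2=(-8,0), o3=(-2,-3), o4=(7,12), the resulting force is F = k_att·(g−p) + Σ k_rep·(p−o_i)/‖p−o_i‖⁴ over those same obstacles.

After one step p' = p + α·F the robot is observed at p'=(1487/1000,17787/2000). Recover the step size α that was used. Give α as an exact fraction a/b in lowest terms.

F_att = 1·(g−p) = 1·(-15,-11) = (-15.0000,-11.0000)
o1: d²=314 > ρ²=57 → inactive
o2: d²=221 > ρ²=57 → inactive
o3: d²=194 > ρ²=57 → inactive
o4: d²=20 ≤ ρ²=57; F_rep = 13·(-4,-2)/20² = (-0.1300,-0.0650)
F = F_att + ΣF_rep = (-15.1300,-11.0650)
Δp = p'−p = (-1.5130,-1.1065); α = Δx/Fx = (-1513/1000) / (-1513/100) = 1/10
check: Δy/Fy = (-2213/2000) / (-2213/200) = 1/10 ✓

α = 1/10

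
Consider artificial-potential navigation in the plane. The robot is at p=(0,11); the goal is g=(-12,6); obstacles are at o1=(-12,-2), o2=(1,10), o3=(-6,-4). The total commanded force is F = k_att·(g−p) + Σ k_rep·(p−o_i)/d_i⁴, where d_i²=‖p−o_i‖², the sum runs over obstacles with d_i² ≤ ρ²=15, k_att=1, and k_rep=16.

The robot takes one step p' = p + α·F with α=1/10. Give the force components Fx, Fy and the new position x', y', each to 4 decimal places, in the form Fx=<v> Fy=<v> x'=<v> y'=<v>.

Fx=-16.0000 Fy=-1.0000 x'=-1.6000 y'=10.9000

F_att = 1·(g−p) = 1·(-12,-5) = (-12.0000,-5.0000)
o1: d²=313 > ρ²=15 → inactive
o2: d²=2 ≤ ρ²=15; F_rep = 16·(-1,1)/2² = (-4.0000,4.0000)
o3: d²=261 > ρ²=15 → inactive
F = F_att + ΣF_rep = (-16.0000,-1.0000)
p' = p + 1/10·F = (-1.6000,10.9000)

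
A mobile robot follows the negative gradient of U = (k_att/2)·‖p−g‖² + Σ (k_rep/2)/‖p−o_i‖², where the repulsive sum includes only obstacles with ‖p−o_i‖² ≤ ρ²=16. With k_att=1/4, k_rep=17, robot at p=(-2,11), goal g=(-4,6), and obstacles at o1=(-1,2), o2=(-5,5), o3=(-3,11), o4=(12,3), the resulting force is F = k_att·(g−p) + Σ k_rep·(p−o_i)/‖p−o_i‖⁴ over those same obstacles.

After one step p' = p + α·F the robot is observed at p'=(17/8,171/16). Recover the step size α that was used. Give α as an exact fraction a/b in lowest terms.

F_att = 1/4·(g−p) = 1/4·(-2,-5) = (-0.5000,-1.2500)
o1: d²=82 > ρ²=16 → inactive
o2: d²=45 > ρ²=16 → inactive
o3: d²=1 ≤ ρ²=16; F_rep = 17·(1,0)/1² = (17.0000,0.0000)
o4: d²=260 > ρ²=16 → inactive
F = F_att + ΣF_rep = (16.5000,-1.2500)
Δp = p'−p = (4.1250,-0.3125); α = Δx/Fx = (33/8) / (33/2) = 1/4
check: Δy/Fy = (-5/16) / (-5/4) = 1/4 ✓

α = 1/4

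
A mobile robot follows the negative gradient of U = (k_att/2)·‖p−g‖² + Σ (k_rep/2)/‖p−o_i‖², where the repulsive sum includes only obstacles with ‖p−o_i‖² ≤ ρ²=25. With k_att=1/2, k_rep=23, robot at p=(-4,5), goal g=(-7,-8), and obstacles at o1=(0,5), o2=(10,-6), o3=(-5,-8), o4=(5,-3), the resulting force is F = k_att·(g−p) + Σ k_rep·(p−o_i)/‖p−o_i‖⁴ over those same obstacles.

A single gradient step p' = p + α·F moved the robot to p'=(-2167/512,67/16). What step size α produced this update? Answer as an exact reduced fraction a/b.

α = 1/8

F_att = 1/2·(g−p) = 1/2·(-3,-13) = (-1.5000,-6.5000)
o1: d²=16 ≤ ρ²=25; F_rep = 23·(-4,0)/16² = (-0.3594,0.0000)
o2: d²=317 > ρ²=25 → inactive
o3: d²=170 > ρ²=25 → inactive
o4: d²=145 > ρ²=25 → inactive
F = F_att + ΣF_rep = (-1.8594,-6.5000)
Δp = p'−p = (-0.2324,-0.8125); α = Δx/Fx = (-119/512) / (-119/64) = 1/8
check: Δy/Fy = (-13/16) / (-13/2) = 1/8 ✓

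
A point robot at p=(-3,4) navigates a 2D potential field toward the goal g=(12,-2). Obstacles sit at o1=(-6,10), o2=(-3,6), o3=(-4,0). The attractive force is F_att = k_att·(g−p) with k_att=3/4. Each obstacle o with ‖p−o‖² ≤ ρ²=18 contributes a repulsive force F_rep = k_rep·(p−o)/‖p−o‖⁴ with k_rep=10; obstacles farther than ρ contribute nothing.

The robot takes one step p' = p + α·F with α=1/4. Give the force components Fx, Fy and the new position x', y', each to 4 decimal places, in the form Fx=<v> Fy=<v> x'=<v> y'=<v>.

F_att = 3/4·(g−p) = 3/4·(15,-6) = (11.2500,-4.5000)
o1: d²=45 > ρ²=18 → inactive
o2: d²=4 ≤ ρ²=18; F_rep = 10·(0,-2)/4² = (0.0000,-1.2500)
o3: d²=17 ≤ ρ²=18; F_rep = 10·(1,4)/17² = (0.0346,0.1384)
F = F_att + ΣF_rep = (11.2846,-5.6116)
p' = p + 1/4·F = (-0.1788,2.5971)

Fx=11.2846 Fy=-5.6116 x'=-0.1788 y'=2.5971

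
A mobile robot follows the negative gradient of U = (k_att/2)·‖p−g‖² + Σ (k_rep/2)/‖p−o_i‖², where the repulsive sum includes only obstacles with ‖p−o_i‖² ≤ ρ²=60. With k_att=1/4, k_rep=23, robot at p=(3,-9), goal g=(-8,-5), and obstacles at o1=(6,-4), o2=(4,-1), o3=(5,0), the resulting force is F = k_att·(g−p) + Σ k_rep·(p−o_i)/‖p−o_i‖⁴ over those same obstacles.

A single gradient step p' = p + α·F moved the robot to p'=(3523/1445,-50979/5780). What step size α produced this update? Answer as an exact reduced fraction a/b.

α = 1/5

F_att = 1/4·(g−p) = 1/4·(-11,4) = (-2.7500,1.0000)
o1: d²=34 ≤ ρ²=60; F_rep = 23·(-3,-5)/34² = (-0.0597,-0.0995)
o2: d²=65 > ρ²=60 → inactive
o3: d²=85 > ρ²=60 → inactive
F = F_att + ΣF_rep = (-2.8097,0.9005)
Δp = p'−p = (-0.5619,0.1801); α = Δx/Fx = (-812/1445) / (-812/289) = 1/5
check: Δy/Fy = (1041/5780) / (1041/1156) = 1/5 ✓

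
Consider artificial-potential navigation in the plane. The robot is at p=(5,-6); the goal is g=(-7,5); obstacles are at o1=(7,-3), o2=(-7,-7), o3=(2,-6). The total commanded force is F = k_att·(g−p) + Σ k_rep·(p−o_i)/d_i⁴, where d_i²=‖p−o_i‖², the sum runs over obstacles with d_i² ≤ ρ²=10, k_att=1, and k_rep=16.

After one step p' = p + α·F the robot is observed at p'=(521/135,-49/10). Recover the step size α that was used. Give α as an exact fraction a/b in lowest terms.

F_att = 1·(g−p) = 1·(-12,11) = (-12.0000,11.0000)
o1: d²=13 > ρ²=10 → inactive
o2: d²=145 > ρ²=10 → inactive
o3: d²=9 ≤ ρ²=10; F_rep = 16·(3,0)/9² = (0.5926,0.0000)
F = F_att + ΣF_rep = (-11.4074,11.0000)
Δp = p'−p = (-1.1407,1.1000); α = Δx/Fx = (-154/135) / (-308/27) = 1/10
check: Δy/Fy = (11/10) / (11) = 1/10 ✓

α = 1/10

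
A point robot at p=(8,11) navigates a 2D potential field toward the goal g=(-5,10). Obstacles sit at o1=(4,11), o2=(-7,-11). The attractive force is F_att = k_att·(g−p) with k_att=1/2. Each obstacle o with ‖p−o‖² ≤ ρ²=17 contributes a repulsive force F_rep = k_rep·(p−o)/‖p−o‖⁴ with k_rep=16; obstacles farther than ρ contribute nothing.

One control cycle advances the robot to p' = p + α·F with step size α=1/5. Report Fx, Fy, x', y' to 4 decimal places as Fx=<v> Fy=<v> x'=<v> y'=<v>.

F_att = 1/2·(g−p) = 1/2·(-13,-1) = (-6.5000,-0.5000)
o1: d²=16 ≤ ρ²=17; F_rep = 16·(4,0)/16² = (0.2500,0.0000)
o2: d²=709 > ρ²=17 → inactive
F = F_att + ΣF_rep = (-6.2500,-0.5000)
p' = p + 1/5·F = (6.7500,10.9000)

Fx=-6.2500 Fy=-0.5000 x'=6.7500 y'=10.9000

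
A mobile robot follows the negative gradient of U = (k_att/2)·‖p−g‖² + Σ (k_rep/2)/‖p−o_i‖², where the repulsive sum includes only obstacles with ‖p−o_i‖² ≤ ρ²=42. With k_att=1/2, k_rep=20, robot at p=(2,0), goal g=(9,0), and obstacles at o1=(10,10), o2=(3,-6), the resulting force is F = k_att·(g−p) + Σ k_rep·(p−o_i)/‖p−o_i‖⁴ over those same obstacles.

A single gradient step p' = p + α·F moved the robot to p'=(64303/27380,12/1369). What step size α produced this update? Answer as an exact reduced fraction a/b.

α = 1/10

F_att = 1/2·(g−p) = 1/2·(7,0) = (3.5000,0.0000)
o1: d²=164 > ρ²=42 → inactive
o2: d²=37 ≤ ρ²=42; F_rep = 20·(-1,6)/37² = (-0.0146,0.0877)
F = F_att + ΣF_rep = (3.4854,0.0877)
Δp = p'−p = (0.3485,0.0088); α = Δx/Fx = (9543/27380) / (9543/2738) = 1/10
check: Δy/Fy = (12/1369) / (120/1369) = 1/10 ✓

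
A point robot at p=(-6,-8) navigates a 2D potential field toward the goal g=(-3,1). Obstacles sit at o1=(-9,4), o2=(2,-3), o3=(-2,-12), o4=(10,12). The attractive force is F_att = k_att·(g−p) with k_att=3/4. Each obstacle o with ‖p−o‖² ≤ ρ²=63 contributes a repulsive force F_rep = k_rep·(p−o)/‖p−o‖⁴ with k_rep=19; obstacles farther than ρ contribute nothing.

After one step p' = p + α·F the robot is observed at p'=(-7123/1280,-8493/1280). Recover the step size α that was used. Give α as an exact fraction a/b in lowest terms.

α = 1/5

F_att = 3/4·(g−p) = 3/4·(3,9) = (2.2500,6.7500)
o1: d²=153 > ρ²=63 → inactive
o2: d²=89 > ρ²=63 → inactive
o3: d²=32 ≤ ρ²=63; F_rep = 19·(-4,4)/32² = (-0.0742,0.0742)
o4: d²=656 > ρ²=63 → inactive
F = F_att + ΣF_rep = (2.1758,6.8242)
Δp = p'−p = (0.4352,1.3648); α = Δx/Fx = (557/1280) / (557/256) = 1/5
check: Δy/Fy = (1747/1280) / (1747/256) = 1/5 ✓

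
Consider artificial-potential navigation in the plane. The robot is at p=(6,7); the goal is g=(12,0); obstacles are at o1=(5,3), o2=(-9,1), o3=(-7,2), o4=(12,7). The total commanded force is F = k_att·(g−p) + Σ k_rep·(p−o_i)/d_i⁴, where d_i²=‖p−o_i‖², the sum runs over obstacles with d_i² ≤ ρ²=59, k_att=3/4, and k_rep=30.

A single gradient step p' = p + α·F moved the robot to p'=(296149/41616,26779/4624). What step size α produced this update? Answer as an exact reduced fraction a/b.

α = 1/4

F_att = 3/4·(g−p) = 3/4·(6,-7) = (4.5000,-5.2500)
o1: d²=17 ≤ ρ²=59; F_rep = 30·(1,4)/17² = (0.1038,0.4152)
o2: d²=261 > ρ²=59 → inactive
o3: d²=194 > ρ²=59 → inactive
o4: d²=36 ≤ ρ²=59; F_rep = 30·(-6,0)/36² = (-0.1389,0.0000)
F = F_att + ΣF_rep = (4.4649,-4.8348)
Δp = p'−p = (1.1162,-1.2087); α = Δx/Fx = (46453/41616) / (46453/10404) = 1/4
check: Δy/Fy = (-5589/4624) / (-5589/1156) = 1/4 ✓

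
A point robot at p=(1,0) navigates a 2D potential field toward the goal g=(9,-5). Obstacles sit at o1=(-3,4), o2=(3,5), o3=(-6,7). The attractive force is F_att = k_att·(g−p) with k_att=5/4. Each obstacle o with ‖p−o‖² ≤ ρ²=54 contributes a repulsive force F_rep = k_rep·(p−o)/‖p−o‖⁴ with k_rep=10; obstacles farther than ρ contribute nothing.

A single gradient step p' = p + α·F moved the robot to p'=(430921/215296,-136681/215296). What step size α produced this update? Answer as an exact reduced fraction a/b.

F_att = 5/4·(g−p) = 5/4·(8,-5) = (10.0000,-6.2500)
o1: d²=32 ≤ ρ²=54; F_rep = 10·(4,-4)/32² = (0.0391,-0.0391)
o2: d²=29 ≤ ρ²=54; F_rep = 10·(-2,-5)/29² = (-0.0238,-0.0595)
o3: d²=98 > ρ²=54 → inactive
F = F_att + ΣF_rep = (10.0153,-6.3485)
Δp = p'−p = (1.0015,-0.6349); α = Δx/Fx = (215625/215296) / (1078125/107648) = 1/10
check: Δy/Fy = (-136681/215296) / (-683405/107648) = 1/10 ✓

α = 1/10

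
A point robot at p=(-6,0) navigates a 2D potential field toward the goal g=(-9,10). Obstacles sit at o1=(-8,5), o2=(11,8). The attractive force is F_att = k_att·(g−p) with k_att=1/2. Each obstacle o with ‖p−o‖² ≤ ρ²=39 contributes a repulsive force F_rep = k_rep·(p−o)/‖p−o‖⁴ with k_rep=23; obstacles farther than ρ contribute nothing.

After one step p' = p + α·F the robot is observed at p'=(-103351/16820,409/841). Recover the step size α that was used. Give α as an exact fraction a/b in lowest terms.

F_att = 1/2·(g−p) = 1/2·(-3,10) = (-1.5000,5.0000)
o1: d²=29 ≤ ρ²=39; F_rep = 23·(2,-5)/29² = (0.0547,-0.1367)
o2: d²=353 > ρ²=39 → inactive
F = F_att + ΣF_rep = (-1.4453,4.8633)
Δp = p'−p = (-0.1445,0.4863); α = Δx/Fx = (-2431/16820) / (-2431/1682) = 1/10
check: Δy/Fy = (409/841) / (4090/841) = 1/10 ✓

α = 1/10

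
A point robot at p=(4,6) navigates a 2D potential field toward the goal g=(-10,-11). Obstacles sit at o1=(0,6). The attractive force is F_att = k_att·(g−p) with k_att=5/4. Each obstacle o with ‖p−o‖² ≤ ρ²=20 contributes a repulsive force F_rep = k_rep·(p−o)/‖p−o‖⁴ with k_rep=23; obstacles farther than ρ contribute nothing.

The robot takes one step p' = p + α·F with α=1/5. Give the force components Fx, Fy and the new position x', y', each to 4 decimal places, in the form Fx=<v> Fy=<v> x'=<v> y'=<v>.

Fx=-17.1406 Fy=-21.2500 x'=0.5719 y'=1.7500

F_att = 5/4·(g−p) = 5/4·(-14,-17) = (-17.5000,-21.2500)
o1: d²=16 ≤ ρ²=20; F_rep = 23·(4,0)/16² = (0.3594,0.0000)
F = F_att + ΣF_rep = (-17.1406,-21.2500)
p' = p + 1/5·F = (0.5719,1.7500)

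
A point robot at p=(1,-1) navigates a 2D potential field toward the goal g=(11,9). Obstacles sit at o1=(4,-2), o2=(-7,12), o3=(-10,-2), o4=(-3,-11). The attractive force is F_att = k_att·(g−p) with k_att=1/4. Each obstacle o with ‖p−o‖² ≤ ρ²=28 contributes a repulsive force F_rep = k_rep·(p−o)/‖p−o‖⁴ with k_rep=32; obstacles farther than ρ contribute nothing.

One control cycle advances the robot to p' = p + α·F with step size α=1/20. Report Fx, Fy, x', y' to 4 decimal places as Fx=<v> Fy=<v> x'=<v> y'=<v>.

F_att = 1/4·(g−p) = 1/4·(10,10) = (2.5000,2.5000)
o1: d²=10 ≤ ρ²=28; F_rep = 32·(-3,1)/10² = (-0.9600,0.3200)
o2: d²=233 > ρ²=28 → inactive
o3: d²=122 > ρ²=28 → inactive
o4: d²=116 > ρ²=28 → inactive
F = F_att + ΣF_rep = (1.5400,2.8200)
p' = p + 1/20·F = (1.0770,-0.8590)

Fx=1.5400 Fy=2.8200 x'=1.0770 y'=-0.8590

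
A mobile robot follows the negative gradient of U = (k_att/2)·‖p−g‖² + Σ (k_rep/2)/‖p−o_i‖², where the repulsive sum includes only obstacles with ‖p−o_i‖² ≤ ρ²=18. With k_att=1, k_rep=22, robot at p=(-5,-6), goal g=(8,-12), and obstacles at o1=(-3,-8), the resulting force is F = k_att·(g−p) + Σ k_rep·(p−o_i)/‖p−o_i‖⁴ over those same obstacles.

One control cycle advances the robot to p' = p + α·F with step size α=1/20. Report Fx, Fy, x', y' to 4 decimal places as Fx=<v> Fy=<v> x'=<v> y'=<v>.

Fx=12.3125 Fy=-5.3125 x'=-4.3844 y'=-6.2656

F_att = 1·(g−p) = 1·(13,-6) = (13.0000,-6.0000)
o1: d²=8 ≤ ρ²=18; F_rep = 22·(-2,2)/8² = (-0.6875,0.6875)
F = F_att + ΣF_rep = (12.3125,-5.3125)
p' = p + 1/20·F = (-4.3844,-6.2656)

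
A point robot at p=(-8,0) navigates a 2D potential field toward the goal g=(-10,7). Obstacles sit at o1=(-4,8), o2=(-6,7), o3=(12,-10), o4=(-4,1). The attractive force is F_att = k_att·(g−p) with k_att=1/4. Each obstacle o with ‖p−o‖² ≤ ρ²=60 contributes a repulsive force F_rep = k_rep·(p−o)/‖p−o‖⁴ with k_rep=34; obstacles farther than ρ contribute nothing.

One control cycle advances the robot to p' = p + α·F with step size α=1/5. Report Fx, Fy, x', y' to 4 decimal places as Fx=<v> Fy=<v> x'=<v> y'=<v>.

F_att = 1/4·(g−p) = 1/4·(-2,7) = (-0.5000,1.7500)
o1: d²=80 > ρ²=60 → inactive
o2: d²=53 ≤ ρ²=60; F_rep = 34·(-2,-7)/53² = (-0.0242,-0.0847)
o3: d²=500 > ρ²=60 → inactive
o4: d²=17 ≤ ρ²=60; F_rep = 34·(-4,-1)/17² = (-0.4706,-0.1176)
F = F_att + ΣF_rep = (-0.9948,1.5476)
p' = p + 1/5·F = (-8.1990,0.3095)

Fx=-0.9948 Fy=1.5476 x'=-8.1990 y'=0.3095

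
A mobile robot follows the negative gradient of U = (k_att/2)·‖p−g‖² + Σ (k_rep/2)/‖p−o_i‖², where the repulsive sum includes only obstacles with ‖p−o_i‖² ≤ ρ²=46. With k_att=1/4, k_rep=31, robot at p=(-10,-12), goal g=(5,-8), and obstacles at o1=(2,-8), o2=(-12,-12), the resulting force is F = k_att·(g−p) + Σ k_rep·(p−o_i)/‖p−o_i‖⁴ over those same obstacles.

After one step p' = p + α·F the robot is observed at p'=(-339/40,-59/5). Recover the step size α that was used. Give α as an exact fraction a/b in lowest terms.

α = 1/5

F_att = 1/4·(g−p) = 1/4·(15,4) = (3.7500,1.0000)
o1: d²=160 > ρ²=46 → inactive
o2: d²=4 ≤ ρ²=46; F_rep = 31·(2,0)/4² = (3.8750,0.0000)
F = F_att + ΣF_rep = (7.6250,1.0000)
Δp = p'−p = (1.5250,0.2000); α = Δx/Fx = (61/40) / (61/8) = 1/5
check: Δy/Fy = (1/5) / (1) = 1/5 ✓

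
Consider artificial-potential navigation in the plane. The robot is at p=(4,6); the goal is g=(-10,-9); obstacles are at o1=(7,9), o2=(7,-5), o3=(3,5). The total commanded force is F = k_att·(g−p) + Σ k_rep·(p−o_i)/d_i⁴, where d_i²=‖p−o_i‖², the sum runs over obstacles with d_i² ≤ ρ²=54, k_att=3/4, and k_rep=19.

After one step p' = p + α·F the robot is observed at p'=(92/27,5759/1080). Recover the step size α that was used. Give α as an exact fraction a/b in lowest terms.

F_att = 3/4·(g−p) = 3/4·(-14,-15) = (-10.5000,-11.2500)
o1: d²=18 ≤ ρ²=54; F_rep = 19·(-3,-3)/18² = (-0.1759,-0.1759)
o2: d²=130 > ρ²=54 → inactive
o3: d²=2 ≤ ρ²=54; F_rep = 19·(1,1)/2² = (4.7500,4.7500)
F = F_att + ΣF_rep = (-5.9259,-6.6759)
Δp = p'−p = (-0.5926,-0.6676); α = Δx/Fx = (-16/27) / (-160/27) = 1/10
check: Δy/Fy = (-721/1080) / (-721/108) = 1/10 ✓

α = 1/10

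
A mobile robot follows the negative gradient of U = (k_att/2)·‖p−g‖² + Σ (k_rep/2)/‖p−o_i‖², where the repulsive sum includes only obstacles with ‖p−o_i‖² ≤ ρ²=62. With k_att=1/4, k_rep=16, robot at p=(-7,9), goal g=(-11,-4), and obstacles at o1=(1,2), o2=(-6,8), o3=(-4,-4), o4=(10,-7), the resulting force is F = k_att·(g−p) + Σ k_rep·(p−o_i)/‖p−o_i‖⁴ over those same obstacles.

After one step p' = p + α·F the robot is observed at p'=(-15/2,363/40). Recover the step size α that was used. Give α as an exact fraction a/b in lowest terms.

α = 1/10

F_att = 1/4·(g−p) = 1/4·(-4,-13) = (-1.0000,-3.2500)
o1: d²=113 > ρ²=62 → inactive
o2: d²=2 ≤ ρ²=62; F_rep = 16·(-1,1)/2² = (-4.0000,4.0000)
o3: d²=178 > ρ²=62 → inactive
o4: d²=545 > ρ²=62 → inactive
F = F_att + ΣF_rep = (-5.0000,0.7500)
Δp = p'−p = (-0.5000,0.0750); α = Δx/Fx = (-1/2) / (-5) = 1/10
check: Δy/Fy = (3/40) / (3/4) = 1/10 ✓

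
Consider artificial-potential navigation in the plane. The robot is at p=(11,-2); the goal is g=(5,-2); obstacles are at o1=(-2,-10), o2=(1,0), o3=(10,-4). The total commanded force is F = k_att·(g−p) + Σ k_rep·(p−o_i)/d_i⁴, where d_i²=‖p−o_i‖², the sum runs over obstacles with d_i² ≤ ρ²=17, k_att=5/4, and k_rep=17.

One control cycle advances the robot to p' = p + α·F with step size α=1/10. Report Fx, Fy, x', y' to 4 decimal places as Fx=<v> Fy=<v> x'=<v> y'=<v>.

F_att = 5/4·(g−p) = 5/4·(-6,0) = (-7.5000,0.0000)
o1: d²=233 > ρ²=17 → inactive
o2: d²=104 > ρ²=17 → inactive
o3: d²=5 ≤ ρ²=17; F_rep = 17·(1,2)/5² = (0.6800,1.3600)
F = F_att + ΣF_rep = (-6.8200,1.3600)
p' = p + 1/10·F = (10.3180,-1.8640)

Fx=-6.8200 Fy=1.3600 x'=10.3180 y'=-1.8640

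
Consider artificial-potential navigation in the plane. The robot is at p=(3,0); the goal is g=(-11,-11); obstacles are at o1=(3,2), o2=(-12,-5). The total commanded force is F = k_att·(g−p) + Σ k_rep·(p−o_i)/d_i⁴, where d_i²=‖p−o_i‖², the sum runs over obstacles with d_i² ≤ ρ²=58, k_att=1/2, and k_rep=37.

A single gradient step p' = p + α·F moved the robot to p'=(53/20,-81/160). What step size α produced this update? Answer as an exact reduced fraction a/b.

F_att = 1/2·(g−p) = 1/2·(-14,-11) = (-7.0000,-5.5000)
o1: d²=4 ≤ ρ²=58; F_rep = 37·(0,-2)/4² = (0.0000,-4.6250)
o2: d²=250 > ρ²=58 → inactive
F = F_att + ΣF_rep = (-7.0000,-10.1250)
Δp = p'−p = (-0.3500,-0.5062); α = Δx/Fx = (-7/20) / (-7) = 1/20
check: Δy/Fy = (-81/160) / (-81/8) = 1/20 ✓

α = 1/20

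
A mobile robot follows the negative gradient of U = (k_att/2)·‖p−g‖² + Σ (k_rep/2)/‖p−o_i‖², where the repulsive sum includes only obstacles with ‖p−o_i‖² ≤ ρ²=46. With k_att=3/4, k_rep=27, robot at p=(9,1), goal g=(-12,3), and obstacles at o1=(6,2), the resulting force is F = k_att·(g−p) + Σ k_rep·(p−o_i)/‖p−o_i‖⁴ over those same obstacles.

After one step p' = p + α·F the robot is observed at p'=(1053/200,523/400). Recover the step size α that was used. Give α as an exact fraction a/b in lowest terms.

F_att = 3/4·(g−p) = 3/4·(-21,2) = (-15.7500,1.5000)
o1: d²=10 ≤ ρ²=46; F_rep = 27·(3,-1)/10² = (0.8100,-0.2700)
F = F_att + ΣF_rep = (-14.9400,1.2300)
Δp = p'−p = (-3.7350,0.3075); α = Δx/Fx = (-747/200) / (-747/50) = 1/4
check: Δy/Fy = (123/400) / (123/100) = 1/4 ✓

α = 1/4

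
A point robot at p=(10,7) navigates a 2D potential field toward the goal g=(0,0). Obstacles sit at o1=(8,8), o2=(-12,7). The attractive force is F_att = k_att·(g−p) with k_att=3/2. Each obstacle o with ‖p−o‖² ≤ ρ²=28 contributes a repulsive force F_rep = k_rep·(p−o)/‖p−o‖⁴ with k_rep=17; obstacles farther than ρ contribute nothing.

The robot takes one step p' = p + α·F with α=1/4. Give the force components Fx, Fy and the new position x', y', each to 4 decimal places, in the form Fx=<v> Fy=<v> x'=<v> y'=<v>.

Fx=-13.6400 Fy=-11.1800 x'=6.5900 y'=4.2050

F_att = 3/2·(g−p) = 3/2·(-10,-7) = (-15.0000,-10.5000)
o1: d²=5 ≤ ρ²=28; F_rep = 17·(2,-1)/5² = (1.3600,-0.6800)
o2: d²=484 > ρ²=28 → inactive
F = F_att + ΣF_rep = (-13.6400,-11.1800)
p' = p + 1/4·F = (6.5900,4.2050)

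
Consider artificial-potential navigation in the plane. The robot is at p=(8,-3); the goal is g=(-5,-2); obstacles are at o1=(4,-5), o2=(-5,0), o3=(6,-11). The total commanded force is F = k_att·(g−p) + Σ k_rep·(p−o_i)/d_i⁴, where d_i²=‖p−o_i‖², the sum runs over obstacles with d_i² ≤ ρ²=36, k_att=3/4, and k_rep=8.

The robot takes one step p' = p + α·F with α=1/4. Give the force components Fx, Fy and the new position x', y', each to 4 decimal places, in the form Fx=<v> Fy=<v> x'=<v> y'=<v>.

Fx=-9.6700 Fy=0.7900 x'=5.5825 y'=-2.8025

F_att = 3/4·(g−p) = 3/4·(-13,1) = (-9.7500,0.7500)
o1: d²=20 ≤ ρ²=36; F_rep = 8·(4,2)/20² = (0.0800,0.0400)
o2: d²=178 > ρ²=36 → inactive
o3: d²=68 > ρ²=36 → inactive
F = F_att + ΣF_rep = (-9.6700,0.7900)
p' = p + 1/4·F = (5.5825,-2.8025)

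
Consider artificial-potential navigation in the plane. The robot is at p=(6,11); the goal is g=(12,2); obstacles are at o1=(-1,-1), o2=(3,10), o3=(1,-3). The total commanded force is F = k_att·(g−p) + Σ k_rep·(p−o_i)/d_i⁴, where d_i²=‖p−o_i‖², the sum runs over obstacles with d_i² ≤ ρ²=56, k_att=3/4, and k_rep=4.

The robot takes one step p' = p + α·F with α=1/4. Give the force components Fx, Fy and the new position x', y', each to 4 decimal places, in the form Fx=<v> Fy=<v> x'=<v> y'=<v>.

Fx=4.6200 Fy=-6.7100 x'=7.1550 y'=9.3225

F_att = 3/4·(g−p) = 3/4·(6,-9) = (4.5000,-6.7500)
o1: d²=193 > ρ²=56 → inactive
o2: d²=10 ≤ ρ²=56; F_rep = 4·(3,1)/10² = (0.1200,0.0400)
o3: d²=221 > ρ²=56 → inactive
F = F_att + ΣF_rep = (4.6200,-6.7100)
p' = p + 1/4·F = (7.1550,9.3225)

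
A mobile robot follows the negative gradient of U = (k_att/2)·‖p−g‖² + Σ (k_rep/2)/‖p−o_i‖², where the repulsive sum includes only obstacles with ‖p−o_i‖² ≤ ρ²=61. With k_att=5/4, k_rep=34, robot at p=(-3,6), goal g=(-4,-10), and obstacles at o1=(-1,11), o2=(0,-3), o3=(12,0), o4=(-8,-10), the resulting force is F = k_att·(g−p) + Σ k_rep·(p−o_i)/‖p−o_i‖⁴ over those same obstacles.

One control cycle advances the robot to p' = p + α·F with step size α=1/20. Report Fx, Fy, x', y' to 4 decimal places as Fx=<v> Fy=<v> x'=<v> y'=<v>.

Fx=-1.3309 Fy=-20.2021 x'=-3.0665 y'=4.9899

F_att = 5/4·(g−p) = 5/4·(-1,-16) = (-1.2500,-20.0000)
o1: d²=29 ≤ ρ²=61; F_rep = 34·(-2,-5)/29² = (-0.0809,-0.2021)
o2: d²=90 > ρ²=61 → inactive
o3: d²=261 > ρ²=61 → inactive
o4: d²=281 > ρ²=61 → inactive
F = F_att + ΣF_rep = (-1.3309,-20.2021)
p' = p + 1/20·F = (-3.0665,4.9899)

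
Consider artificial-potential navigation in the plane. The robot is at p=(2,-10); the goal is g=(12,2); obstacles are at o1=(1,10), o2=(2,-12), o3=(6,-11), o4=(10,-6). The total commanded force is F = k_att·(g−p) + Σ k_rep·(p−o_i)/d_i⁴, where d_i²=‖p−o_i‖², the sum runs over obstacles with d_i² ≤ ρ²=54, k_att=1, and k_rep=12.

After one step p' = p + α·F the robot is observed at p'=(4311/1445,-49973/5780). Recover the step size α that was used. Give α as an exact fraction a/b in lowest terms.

F_att = 1·(g−p) = 1·(10,12) = (10.0000,12.0000)
o1: d²=401 > ρ²=54 → inactive
o2: d²=4 ≤ ρ²=54; F_rep = 12·(0,2)/4² = (0.0000,1.5000)
o3: d²=17 ≤ ρ²=54; F_rep = 12·(-4,1)/17² = (-0.1661,0.0415)
o4: d²=80 > ρ²=54 → inactive
F = F_att + ΣF_rep = (9.8339,13.5415)
Δp = p'−p = (0.9834,1.3542); α = Δx/Fx = (1421/1445) / (2842/289) = 1/10
check: Δy/Fy = (7827/5780) / (7827/578) = 1/10 ✓

α = 1/10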